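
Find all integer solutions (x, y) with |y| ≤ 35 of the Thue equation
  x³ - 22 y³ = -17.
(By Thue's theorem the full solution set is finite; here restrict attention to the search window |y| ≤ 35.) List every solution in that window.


The equation is x³ - 22y³ = -17. For fixed y, x³ = 22·y³ − 17, so a solution requires the RHS to be a perfect cube.
Strategy: iterate y from -35 to 35, compute RHS = 22·y³ − 17, and check whether it is a (positive or negative) perfect cube.
Check small values of y:
  y = 0: RHS = -17 is not a perfect cube.
  y = 1: RHS = 5 is not a perfect cube.
  y = -1: RHS = -39 is not a perfect cube.
  y = 2: RHS = 159 is not a perfect cube.
  y = -2: RHS = -193 is not a perfect cube.
  y = 3: RHS = 577 is not a perfect cube.
  y = -3: RHS = -611 is not a perfect cube.
Continuing the search up to |y| = 35 finds no solutions either.
No (x, y) in the scanned range satisfies the equation.

No integer solutions with |y| ≤ 35.


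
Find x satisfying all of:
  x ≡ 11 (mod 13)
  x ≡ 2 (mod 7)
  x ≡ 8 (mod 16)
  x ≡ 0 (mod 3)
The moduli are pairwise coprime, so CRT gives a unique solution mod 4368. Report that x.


Product of moduli M = 13 · 7 · 16 · 3 = 4368.
Merge one congruence at a time:
  Start: x ≡ 11 (mod 13).
  Combine with x ≡ 2 (mod 7); new modulus lcm = 91.
    Write x = 11 + 13·t and substitute into x ≡ 2 (mod 7): 13·t ≡ 2 − 11 = -9 (mod 7).
    Reduce coefficients mod 7: 6·t ≡ 5 (mod 7).
    The inverse of 6 mod 7 is 6 (since 6·6 = 36 = 5·7 + 1), so t ≡ 6·5 = 30 ≡ 2 (mod 7).
    Then x = 11 + 13·2 = 37, valid modulo lcm(13, 7) = 91: x ≡ 37 (mod 91).
  Combine with x ≡ 8 (mod 16); new modulus lcm = 1456.
    Write x = 37 + 91·t and substitute into x ≡ 8 (mod 16): 91·t ≡ 8 − 37 = -29 (mod 16).
    Reduce coefficients mod 16: 11·t ≡ 3 (mod 16).
    The inverse of 11 mod 16 is 3 (since 11·3 = 33 = 2·16 + 1), so t ≡ 3·3 = 9 ≡ 9 (mod 16).
    Then x = 37 + 91·9 = 856, valid modulo lcm(91, 16) = 1456: x ≡ 856 (mod 1456).
  Combine with x ≡ 0 (mod 3); new modulus lcm = 4368.
    Write x = 856 + 1456·t and substitute into x ≡ 0 (mod 3): 1456·t ≡ 0 − 856 = -856 (mod 3).
    Reduce coefficients mod 3: 1·t ≡ 2 (mod 3).
    So t ≡ 2 (mod 3).
    Then x = 856 + 1456·2 = 3768, valid modulo lcm(1456, 3) = 4368: x ≡ 3768 (mod 4368).
Verify against each original: 3768 mod 13 = 11, 3768 mod 7 = 2, 3768 mod 16 = 8, 3768 mod 3 = 0.

x ≡ 3768 (mod 4368).


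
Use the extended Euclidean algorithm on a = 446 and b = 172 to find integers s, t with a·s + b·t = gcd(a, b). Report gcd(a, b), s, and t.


Euclidean algorithm on (446, 172) — divide until remainder is 0:
  446 = 2 · 172 + 102
  172 = 1 · 102 + 70
  102 = 1 · 70 + 32
  70 = 2 · 32 + 6
  32 = 5 · 6 + 2
  6 = 3 · 2 + 0
gcd(446, 172) = 2.
Track Bezout coefficients alongside the remainders: start with r₀ = 446 = a·1 + b·0 (s = 1, t = 0) and r₁ = 172 = a·0 + b·1 (s = 0, t = 1); each new remainder r_{k+1} = r_{k-1} − q_k·r_k inherits s_{k+1} = s_{k-1} − q_k·s_k, t_{k+1} = t_{k-1} − q_k·t_k, so r_k = a·s_k + b·t_k at every step:
  q = 2: r = 102, s = 1 − 2·0 = 1, t = 0 − 2·1 = -2  (check: 446·1 + 172·(-2) = 102)
  q = 1: r = 70, s = 0 − 1·1 = -1, t = 1 − 1·(-2) = 3  (check: 446·(-1) + 172·3 = 70)
  q = 1: r = 32, s = 1 − 1·(-1) = 2, t = -2 − 1·3 = -5  (check: 446·2 + 172·(-5) = 32)
  q = 2: r = 6, s = -1 − 2·2 = -5, t = 3 − 2·(-5) = 13  (check: 446·(-5) + 172·13 = 6)
  q = 5: r = 2, s = 2 − 5·(-5) = 27, t = -5 − 5·13 = -70  (check: 446·27 + 172·(-70) = 2)
The row with r = 2 (the gcd) gives the Bezout coefficients s = 27, t = -70.
Result: 446 · (27) + 172 · (-70) = 2.

gcd(446, 172) = 2; s = 27, t = -70 (check: 446·27 + 172·(-70) = 2).


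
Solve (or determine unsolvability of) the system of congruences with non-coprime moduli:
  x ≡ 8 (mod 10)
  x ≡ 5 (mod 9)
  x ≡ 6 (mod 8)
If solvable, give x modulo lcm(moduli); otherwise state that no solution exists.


Moduli 10, 9, 8 are not pairwise coprime, so CRT works modulo lcm(m_i) when all pairwise compatibility conditions hold.
Pairwise compatibility: gcd(m_i, m_j) must divide a_i - a_j for every pair.
Merge one congruence at a time:
  Start: x ≡ 8 (mod 10).
  Combine with x ≡ 5 (mod 9): gcd(10, 9) = 1; 5 - 8 = -3, which IS divisible by 1, so compatible.
    Write x = 8 + 10·t and substitute into x ≡ 5 (mod 9): 10·t ≡ 5 − 8 = -3 (mod 9).
    Reduce coefficients mod 9: 1·t ≡ 6 (mod 9).
    So t ≡ 6 (mod 9).
    Then x = 8 + 10·6 = 68, valid modulo lcm(10, 9) = 90: x ≡ 68 (mod 90).
  Combine with x ≡ 6 (mod 8): gcd(90, 8) = 2; 6 - 68 = -62, which IS divisible by 2, so compatible.
    Write x = 68 + 90·t and substitute into x ≡ 6 (mod 8): 90·t ≡ 6 − 68 = -62 (mod 8).
    Divide the congruence (and modulus) by g = 2: 45·t ≡ -31 (mod 4).
    Reduce coefficients mod 4: 1·t ≡ 1 (mod 4).
    So t ≡ 1 (mod 4).
    Then x = 68 + 90·1 = 158, valid modulo lcm(90, 8) = 360: x ≡ 158 (mod 360).
Verify: 158 mod 10 = 8, 158 mod 9 = 5, 158 mod 8 = 6.

x ≡ 158 (mod 360).


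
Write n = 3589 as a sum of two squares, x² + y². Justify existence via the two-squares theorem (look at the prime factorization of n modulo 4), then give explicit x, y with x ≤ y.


Step 1: Factor n = 3589 = 37 · 97.
Step 2: Check the mod-4 condition on each prime factor: 37 ≡ 1 (mod 4), exponent 1; 97 ≡ 1 (mod 4), exponent 1.
All primes ≡ 3 (mod 4) appear to even exponent (or don't appear), so by the two-squares theorem n IS expressible as a sum of two squares.
Step 3: Build a representation. Here n = 37 · 97 is a product of primes ≡ 1 (mod 4). Each prime p ≡ 1 (mod 4) is itself a sum of two squares; find a² by testing p − a² for a perfect square:
  37: 37 − 1² = 36 = 6² ⇒ 37 = 1² + 6².
  97: 97 − 1² = 96, 97 − 2² = 93, 97 − 3² = 88, 97 − 4² = 81 = 9² ⇒ 97 = 4² + 9².
  Combine using the Brahmagupta–Fibonacci identity (a² + b²)(c² + d²) = (ac − bd)² + (ad + bc)² = (ac + bd)² + (ad − bc)²:
  37 · 97 = 3589: from (1² + 6²)(4² + 9²), take (1·4 − 6·9, 1·9 + 6·4) = (4 − 54, 9 + 24) = (-50, 33); dropping signs (only squares matter) gives (50, 33); check 50² + 33² = 2500 + 1089 = 3589 ✓.
Step 4: Order so x ≤ y and verify: 33² + 50² = 1089 + 2500 = 3589 = n. ✓

n = 3589 = 33² + 50² (one valid representation with x ≤ y).


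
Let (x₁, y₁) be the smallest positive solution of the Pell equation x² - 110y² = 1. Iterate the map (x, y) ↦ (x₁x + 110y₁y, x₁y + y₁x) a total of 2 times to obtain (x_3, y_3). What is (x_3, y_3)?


Step 1: Find the fundamental solution (x₁, y₁) of x² - 110y² = 1.
  Expand √110 as a continued fraction. a₀ = ⌊√110⌋ = 10; iterate m_{k+1} = d_k·a_k − m_k, d_{k+1} = (110 − m_{k+1}²)/d_k, a_{k+1} = ⌊(a₀ + m_{k+1})/d_{k+1}⌋ (starting m₀ = 0, d₀ = 1), with convergents p_k = a_k·p_{k-1} + p_{k-2}, q_k = a_k·q_{k-1} + q_{k-2} (p₋₁ = 1, q₋₁ = 0):
  k = 0: a₀ = 10; p₀/q₀ = 10/1; p₀² − 110·q₀² = 100 − 110 = -10.
  k = 1: m = 10, d = 10, a = ⌊(10 + 10)/10⌋ = 2; p/q = (2·10 + 1)/(2·1 + 0) = 21/2; p² − 110·q² = 441 − 440 = 1.
  The first convergent with p² − 110·q² = 1 gives the fundamental solution (x₁, y₁) = (21, 2).
Step 2: Apply the recurrence (x_{n+1}, y_{n+1}) = (x₁x_n + 110y₁y_n, x₁y_n + y₁x_n) repeatedly.
  From (x_1, y_1) = (21, 2): x_2 = 21·21 + 110·2·2 = 881; y_2 = 21·2 + 2·21 = 84.
  From (x_2, y_2) = (881, 84): x_3 = 21·881 + 110·2·84 = 36981; y_3 = 21·84 + 2·881 = 3526.
Step 3: Verify x_3² - 110·y_3² = 1367594361 - 1367594360 = 1 (should be 1). ✓

(x_1, y_1) = (21, 2); (x_3, y_3) = (36981, 3526).


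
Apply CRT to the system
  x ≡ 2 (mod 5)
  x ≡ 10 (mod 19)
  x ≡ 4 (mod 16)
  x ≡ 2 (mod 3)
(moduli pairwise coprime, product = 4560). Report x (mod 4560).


Product of moduli M = 5 · 19 · 16 · 3 = 4560.
Merge one congruence at a time:
  Start: x ≡ 2 (mod 5).
  Combine with x ≡ 10 (mod 19); new modulus lcm = 95.
    Write x = 2 + 5·t and substitute into x ≡ 10 (mod 19): 5·t ≡ 10 − 2 = 8 (mod 19).
    The inverse of 5 mod 19 is 4 (since 5·4 = 20 = 1·19 + 1), so t ≡ 4·8 = 32 ≡ 13 (mod 19).
    Then x = 2 + 5·13 = 67, valid modulo lcm(5, 19) = 95: x ≡ 67 (mod 95).
  Combine with x ≡ 4 (mod 16); new modulus lcm = 1520.
    Write x = 67 + 95·t and substitute into x ≡ 4 (mod 16): 95·t ≡ 4 − 67 = -63 (mod 16).
    Reduce coefficients mod 16: 15·t ≡ 1 (mod 16).
    The inverse of 15 mod 16 is 15 (since 15·15 = 225 = 14·16 + 1), so t ≡ 15·1 = 15 ≡ 15 (mod 16).
    Then x = 67 + 95·15 = 1492, valid modulo lcm(95, 16) = 1520: x ≡ 1492 (mod 1520).
  Combine with x ≡ 2 (mod 3); new modulus lcm = 4560.
    Write x = 1492 + 1520·t and substitute into x ≡ 2 (mod 3): 1520·t ≡ 2 − 1492 = -1490 (mod 3).
    Reduce coefficients mod 3: 2·t ≡ 1 (mod 3).
    The inverse of 2 mod 3 is 2 (since 2·2 = 4 = 1·3 + 1), so t ≡ 2·1 = 2 ≡ 2 (mod 3).
    Then x = 1492 + 1520·2 = 4532, valid modulo lcm(1520, 3) = 4560: x ≡ 4532 (mod 4560).
Verify against each original: 4532 mod 5 = 2, 4532 mod 19 = 10, 4532 mod 16 = 4, 4532 mod 3 = 2.

x ≡ 4532 (mod 4560).


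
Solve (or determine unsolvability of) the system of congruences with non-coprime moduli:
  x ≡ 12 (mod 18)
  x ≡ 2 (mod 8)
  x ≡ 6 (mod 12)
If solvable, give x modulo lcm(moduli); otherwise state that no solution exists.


Moduli 18, 8, 12 are not pairwise coprime, so CRT works modulo lcm(m_i) when all pairwise compatibility conditions hold.
Pairwise compatibility: gcd(m_i, m_j) must divide a_i - a_j for every pair.
Merge one congruence at a time:
  Start: x ≡ 12 (mod 18).
  Combine with x ≡ 2 (mod 8): gcd(18, 8) = 2; 2 - 12 = -10, which IS divisible by 2, so compatible.
    Write x = 12 + 18·t and substitute into x ≡ 2 (mod 8): 18·t ≡ 2 − 12 = -10 (mod 8).
    Divide the congruence (and modulus) by g = 2: 9·t ≡ -5 (mod 4).
    Reduce coefficients mod 4: 1·t ≡ 3 (mod 4).
    So t ≡ 3 (mod 4).
    Then x = 12 + 18·3 = 66, valid modulo lcm(18, 8) = 72: x ≡ 66 (mod 72).
  Combine with x ≡ 6 (mod 12): gcd(72, 12) = 12; 6 - 66 = -60, which IS divisible by 12, so compatible.
    Write x = 66 + 72·t and substitute into x ≡ 6 (mod 12): 72·t ≡ 6 − 66 = -60 (mod 12).
    Divide the congruence (and modulus) by g = 12: 6·t ≡ -5 (mod 1).
    Modulo 1 every t works; take t = 0.
    Then x = 66 + 72·0 = 66, valid modulo lcm(72, 12) = 72: x ≡ 66 (mod 72).
Verify: 66 mod 18 = 12, 66 mod 8 = 2, 66 mod 12 = 6.

x ≡ 66 (mod 72).


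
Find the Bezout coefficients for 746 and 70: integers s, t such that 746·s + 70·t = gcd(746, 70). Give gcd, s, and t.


Euclidean algorithm on (746, 70) — divide until remainder is 0:
  746 = 10 · 70 + 46
  70 = 1 · 46 + 24
  46 = 1 · 24 + 22
  24 = 1 · 22 + 2
  22 = 11 · 2 + 0
gcd(746, 70) = 2.
Track Bezout coefficients alongside the remainders: start with r₀ = 746 = a·1 + b·0 (s = 1, t = 0) and r₁ = 70 = a·0 + b·1 (s = 0, t = 1); each new remainder r_{k+1} = r_{k-1} − q_k·r_k inherits s_{k+1} = s_{k-1} − q_k·s_k, t_{k+1} = t_{k-1} − q_k·t_k, so r_k = a·s_k + b·t_k at every step:
  q = 10: r = 46, s = 1 − 10·0 = 1, t = 0 − 10·1 = -10  (check: 746·1 + 70·(-10) = 46)
  q = 1: r = 24, s = 0 − 1·1 = -1, t = 1 − 1·(-10) = 11  (check: 746·(-1) + 70·11 = 24)
  q = 1: r = 22, s = 1 − 1·(-1) = 2, t = -10 − 1·11 = -21  (check: 746·2 + 70·(-21) = 22)
  q = 1: r = 2, s = -1 − 1·2 = -3, t = 11 − 1·(-21) = 32  (check: 746·(-3) + 70·32 = 2)
The row with r = 2 (the gcd) gives the Bezout coefficients s = -3, t = 32.
Result: 746 · (-3) + 70 · (32) = 2.

gcd(746, 70) = 2; s = -3, t = 32 (check: 746·(-3) + 70·32 = 2).


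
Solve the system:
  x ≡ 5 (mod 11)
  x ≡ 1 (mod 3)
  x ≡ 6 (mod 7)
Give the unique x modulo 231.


Moduli 11, 3, 7 are pairwise coprime; by CRT there is a unique solution modulo M = 11 · 3 · 7 = 231.
Solve pairwise, accumulating the modulus:
  Start with x ≡ 5 (mod 11).
  Combine with x ≡ 1 (mod 3): since gcd(11, 3) = 1, we get a unique residue mod 33.
    Write x = 5 + 11·t and substitute into x ≡ 1 (mod 3): 11·t ≡ 1 − 5 = -4 (mod 3).
    Reduce coefficients mod 3: 2·t ≡ 2 (mod 3).
    The inverse of 2 mod 3 is 2 (since 2·2 = 4 = 1·3 + 1), so t ≡ 2·2 = 4 ≡ 1 (mod 3).
    Then x = 5 + 11·1 = 16, valid modulo lcm(11, 3) = 33: x ≡ 16 (mod 33).
  Combine with x ≡ 6 (mod 7): since gcd(33, 7) = 1, we get a unique residue mod 231.
    Write x = 16 + 33·t and substitute into x ≡ 6 (mod 7): 33·t ≡ 6 − 16 = -10 (mod 7).
    Reduce coefficients mod 7: 5·t ≡ 4 (mod 7).
    The inverse of 5 mod 7 is 3 (since 5·3 = 15 = 2·7 + 1), so t ≡ 3·4 = 12 ≡ 5 (mod 7).
    Then x = 16 + 33·5 = 181, valid modulo lcm(33, 7) = 231: x ≡ 181 (mod 231).
Verify: 181 mod 11 = 5 ✓, 181 mod 3 = 1 ✓, 181 mod 7 = 6 ✓.

x ≡ 181 (mod 231).


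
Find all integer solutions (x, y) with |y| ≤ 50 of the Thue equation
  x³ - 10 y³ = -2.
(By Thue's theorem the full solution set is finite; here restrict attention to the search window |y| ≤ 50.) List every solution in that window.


The equation is x³ - 10y³ = -2. For fixed y, x³ = 10·y³ − 2, so a solution requires the RHS to be a perfect cube.
Strategy: iterate y from -50 to 50, compute RHS = 10·y³ − 2, and check whether it is a (positive or negative) perfect cube.
Check small values of y:
  y = 0: RHS = -2 is not a perfect cube.
  y = 1: RHS = 8 = (2)³ ⇒ x = 2 works.
  y = -1: RHS = -12 is not a perfect cube.
  y = 2: RHS = 78 is not a perfect cube.
  y = -2: RHS = -82 is not a perfect cube.
  y = 3: RHS = 268 is not a perfect cube.
  y = -3: RHS = -272 is not a perfect cube.
Continuing the search up to |y| = 50 finds no further solutions beyond those listed.
Collected solutions: (2, 1).

Solutions (with |y| ≤ 50): (2, 1).


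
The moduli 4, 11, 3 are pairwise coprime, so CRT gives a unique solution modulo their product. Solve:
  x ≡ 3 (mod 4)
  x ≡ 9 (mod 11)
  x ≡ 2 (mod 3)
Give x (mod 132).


Moduli 4, 11, 3 are pairwise coprime; by CRT there is a unique solution modulo M = 4 · 11 · 3 = 132.
Solve pairwise, accumulating the modulus:
  Start with x ≡ 3 (mod 4).
  Combine with x ≡ 9 (mod 11): since gcd(4, 11) = 1, we get a unique residue mod 44.
    Write x = 3 + 4·t and substitute into x ≡ 9 (mod 11): 4·t ≡ 9 − 3 = 6 (mod 11).
    The inverse of 4 mod 11 is 3 (since 4·3 = 12 = 1·11 + 1), so t ≡ 3·6 = 18 ≡ 7 (mod 11).
    Then x = 3 + 4·7 = 31, valid modulo lcm(4, 11) = 44: x ≡ 31 (mod 44).
  Combine with x ≡ 2 (mod 3): since gcd(44, 3) = 1, we get a unique residue mod 132.
    Write x = 31 + 44·t and substitute into x ≡ 2 (mod 3): 44·t ≡ 2 − 31 = -29 (mod 3).
    Reduce coefficients mod 3: 2·t ≡ 1 (mod 3).
    The inverse of 2 mod 3 is 2 (since 2·2 = 4 = 1·3 + 1), so t ≡ 2·1 = 2 ≡ 2 (mod 3).
    Then x = 31 + 44·2 = 119, valid modulo lcm(44, 3) = 132: x ≡ 119 (mod 132).
Verify: 119 mod 4 = 3 ✓, 119 mod 11 = 9 ✓, 119 mod 3 = 2 ✓.

x ≡ 119 (mod 132).


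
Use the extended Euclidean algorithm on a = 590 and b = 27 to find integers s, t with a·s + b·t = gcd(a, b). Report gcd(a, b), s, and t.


Euclidean algorithm on (590, 27) — divide until remainder is 0:
  590 = 21 · 27 + 23
  27 = 1 · 23 + 4
  23 = 5 · 4 + 3
  4 = 1 · 3 + 1
  3 = 3 · 1 + 0
gcd(590, 27) = 1.
Track Bezout coefficients alongside the remainders: start with r₀ = 590 = a·1 + b·0 (s = 1, t = 0) and r₁ = 27 = a·0 + b·1 (s = 0, t = 1); each new remainder r_{k+1} = r_{k-1} − q_k·r_k inherits s_{k+1} = s_{k-1} − q_k·s_k, t_{k+1} = t_{k-1} − q_k·t_k, so r_k = a·s_k + b·t_k at every step:
  q = 21: r = 23, s = 1 − 21·0 = 1, t = 0 − 21·1 = -21  (check: 590·1 + 27·(-21) = 23)
  q = 1: r = 4, s = 0 − 1·1 = -1, t = 1 − 1·(-21) = 22  (check: 590·(-1) + 27·22 = 4)
  q = 5: r = 3, s = 1 − 5·(-1) = 6, t = -21 − 5·22 = -131  (check: 590·6 + 27·(-131) = 3)
  q = 1: r = 1, s = -1 − 1·6 = -7, t = 22 − 1·(-131) = 153  (check: 590·(-7) + 27·153 = 1)
The row with r = 1 (the gcd) gives the Bezout coefficients s = -7, t = 153.
Result: 590 · (-7) + 27 · (153) = 1.

gcd(590, 27) = 1; s = -7, t = 153 (check: 590·(-7) + 27·153 = 1).


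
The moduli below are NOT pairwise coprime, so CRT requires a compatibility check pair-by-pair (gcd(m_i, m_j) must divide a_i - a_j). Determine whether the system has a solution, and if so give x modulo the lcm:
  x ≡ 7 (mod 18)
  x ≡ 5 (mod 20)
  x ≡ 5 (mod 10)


Moduli 18, 20, 10 are not pairwise coprime, so CRT works modulo lcm(m_i) when all pairwise compatibility conditions hold.
Pairwise compatibility: gcd(m_i, m_j) must divide a_i - a_j for every pair.
Merge one congruence at a time:
  Start: x ≡ 7 (mod 18).
  Combine with x ≡ 5 (mod 20): gcd(18, 20) = 2; 5 - 7 = -2, which IS divisible by 2, so compatible.
    Write x = 7 + 18·t and substitute into x ≡ 5 (mod 20): 18·t ≡ 5 − 7 = -2 (mod 20).
    Divide the congruence (and modulus) by g = 2: 9·t ≡ -1 (mod 10).
    Reduce coefficients mod 10: 9·t ≡ 9 (mod 10).
    The inverse of 9 mod 10 is 9 (since 9·9 = 81 = 8·10 + 1), so t ≡ 9·9 = 81 ≡ 1 (mod 10).
    Then x = 7 + 18·1 = 25, valid modulo lcm(18, 20) = 180: x ≡ 25 (mod 180).
  Combine with x ≡ 5 (mod 10): gcd(180, 10) = 10; 5 - 25 = -20, which IS divisible by 10, so compatible.
    Write x = 25 + 180·t and substitute into x ≡ 5 (mod 10): 180·t ≡ 5 − 25 = -20 (mod 10).
    Divide the congruence (and modulus) by g = 10: 18·t ≡ -2 (mod 1).
    Modulo 1 every t works; take t = 0.
    Then x = 25 + 180·0 = 25, valid modulo lcm(180, 10) = 180: x ≡ 25 (mod 180).
Verify: 25 mod 18 = 7, 25 mod 20 = 5, 25 mod 10 = 5.

x ≡ 25 (mod 180).


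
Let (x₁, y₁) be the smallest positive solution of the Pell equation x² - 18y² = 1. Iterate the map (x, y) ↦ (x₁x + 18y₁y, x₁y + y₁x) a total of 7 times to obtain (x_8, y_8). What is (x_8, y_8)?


Step 1: Find the fundamental solution (x₁, y₁) of x² - 18y² = 1.
  Expand √18 as a continued fraction. a₀ = ⌊√18⌋ = 4; iterate m_{k+1} = d_k·a_k − m_k, d_{k+1} = (18 − m_{k+1}²)/d_k, a_{k+1} = ⌊(a₀ + m_{k+1})/d_{k+1}⌋ (starting m₀ = 0, d₀ = 1), with convergents p_k = a_k·p_{k-1} + p_{k-2}, q_k = a_k·q_{k-1} + q_{k-2} (p₋₁ = 1, q₋₁ = 0):
  k = 0: a₀ = 4; p₀/q₀ = 4/1; p₀² − 18·q₀² = 16 − 18 = -2.
  k = 1: m = 4, d = 2, a = ⌊(4 + 4)/2⌋ = 4; p/q = (4·4 + 1)/(4·1 + 0) = 17/4; p² − 18·q² = 289 − 288 = 1.
  The first convergent with p² − 18·q² = 1 gives the fundamental solution (x₁, y₁) = (17, 4).
Step 2: Apply the recurrence (x_{n+1}, y_{n+1}) = (x₁x_n + 18y₁y_n, x₁y_n + y₁x_n) repeatedly.
  From (x_1, y_1) = (17, 4): x_2 = 17·17 + 18·4·4 = 577; y_2 = 17·4 + 4·17 = 136.
  From (x_2, y_2) = (577, 136): x_3 = 17·577 + 18·4·136 = 19601; y_3 = 17·136 + 4·577 = 4620.
  From (x_3, y_3) = (19601, 4620): x_4 = 17·19601 + 18·4·4620 = 665857; y_4 = 17·4620 + 4·19601 = 156944.
  From (x_4, y_4) = (665857, 156944): x_5 = 17·665857 + 18·4·156944 = 22619537; y_5 = 17·156944 + 4·665857 = 5331476.
  From (x_5, y_5) = (22619537, 5331476): x_6 = 17·22619537 + 18·4·5331476 = 768398401; y_6 = 17·5331476 + 4·22619537 = 181113240.
  From (x_6, y_6) = (768398401, 181113240): x_7 = 17·768398401 + 18·4·181113240 = 26102926097; y_7 = 17·181113240 + 4·768398401 = 6152518684.
  From (x_7, y_7) = (26102926097, 6152518684): x_8 = 17·26102926097 + 18·4·6152518684 = 886731088897; y_8 = 17·6152518684 + 4·26102926097 = 209004522016.
Step 3: Verify x_8² - 18·y_8² = 786292024016459316676609 - 786292024016459316676608 = 1 (should be 1). ✓

(x_1, y_1) = (17, 4); (x_8, y_8) = (886731088897, 209004522016).


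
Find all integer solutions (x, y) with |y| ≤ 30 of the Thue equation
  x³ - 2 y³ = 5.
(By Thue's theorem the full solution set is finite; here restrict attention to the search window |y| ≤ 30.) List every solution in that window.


The equation is x³ - 2y³ = 5. For fixed y, x³ = 2·y³ + 5, so a solution requires the RHS to be a perfect cube.
Strategy: iterate y from -30 to 30, compute RHS = 2·y³ + 5, and check whether it is a (positive or negative) perfect cube.
Check small values of y:
  y = 0: RHS = 5 is not a perfect cube.
  y = 1: RHS = 7 is not a perfect cube.
  y = -1: RHS = 3 is not a perfect cube.
  y = 2: RHS = 21 is not a perfect cube.
  y = -2: RHS = -11 is not a perfect cube.
  y = 3: RHS = 59 is not a perfect cube.
  y = -3: RHS = -49 is not a perfect cube.
Continuing the search up to |y| = 30 finds no solutions either.
No (x, y) in the scanned range satisfies the equation.

No integer solutions with |y| ≤ 30.


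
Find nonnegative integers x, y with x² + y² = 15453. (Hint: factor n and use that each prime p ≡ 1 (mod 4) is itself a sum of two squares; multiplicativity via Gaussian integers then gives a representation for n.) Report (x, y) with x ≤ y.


Step 1: Factor n = 15453 = 3^2 · 17 · 101.
Step 2: Check the mod-4 condition on each prime factor: 3 ≡ 3 (mod 4), exponent 2 (must be even); 17 ≡ 1 (mod 4), exponent 1; 101 ≡ 1 (mod 4), exponent 1.
All primes ≡ 3 (mod 4) appear to even exponent (or don't appear), so by the two-squares theorem n IS expressible as a sum of two squares.
Step 3: Build a representation. Group n = k² · m with k = 3 and m = 17 · 101 = 1717 (a product of primes ≡ 1 (mod 4)); a representation of m scales to one of n via (k·x)² + (k·y)² = k²(x² + y²). Each prime p ≡ 1 (mod 4) is itself a sum of two squares; find a² by testing p − a² for a perfect square:
  17: 17 − 1² = 16 = 4² ⇒ 17 = 1² + 4².
  101: 101 − 1² = 100 = 10² ⇒ 101 = 1² + 10².
  Combine using the Brahmagupta–Fibonacci identity (a² + b²)(c² + d²) = (ac − bd)² + (ad + bc)² = (ac + bd)² + (ad − bc)²:
  17 · 101 = 1717: from (1² + 4²)(1² + 10²), take (1·1 − 4·10, 1·10 + 4·1) = (1 − 40, 10 + 4) = (-39, 14); dropping signs (only squares matter) gives (39, 14); check 39² + 14² = 1521 + 196 = 1717 ✓.
  Scale by k = 3: (3·39, 3·14) = (117, 42).
Step 4: Order so x ≤ y and verify: 42² + 117² = 1764 + 13689 = 15453 = n. ✓

n = 15453 = 42² + 117² (one valid representation with x ≤ y).


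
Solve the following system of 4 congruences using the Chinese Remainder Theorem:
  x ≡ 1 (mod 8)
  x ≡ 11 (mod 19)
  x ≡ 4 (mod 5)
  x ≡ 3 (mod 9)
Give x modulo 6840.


Product of moduli M = 8 · 19 · 5 · 9 = 6840.
Merge one congruence at a time:
  Start: x ≡ 1 (mod 8).
  Combine with x ≡ 11 (mod 19); new modulus lcm = 152.
    Write x = 1 + 8·t and substitute into x ≡ 11 (mod 19): 8·t ≡ 11 − 1 = 10 (mod 19).
    The inverse of 8 mod 19 is 12 (since 8·12 = 96 = 5·19 + 1), so t ≡ 12·10 = 120 ≡ 6 (mod 19).
    Then x = 1 + 8·6 = 49, valid modulo lcm(8, 19) = 152: x ≡ 49 (mod 152).
  Combine with x ≡ 4 (mod 5); new modulus lcm = 760.
    Write x = 49 + 152·t and substitute into x ≡ 4 (mod 5): 152·t ≡ 4 − 49 = -45 (mod 5).
    Reduce coefficients mod 5: 2·t ≡ 0 (mod 5).
    The inverse of 2 mod 5 is 3 (since 2·3 = 6 = 1·5 + 1), so t ≡ 3·0 = 0 ≡ 0 (mod 5).
    Then x = 49 + 152·0 = 49, valid modulo lcm(152, 5) = 760: x ≡ 49 (mod 760).
  Combine with x ≡ 3 (mod 9); new modulus lcm = 6840.
    Write x = 49 + 760·t and substitute into x ≡ 3 (mod 9): 760·t ≡ 3 − 49 = -46 (mod 9).
    Reduce coefficients mod 9: 4·t ≡ 8 (mod 9).
    The inverse of 4 mod 9 is 7 (since 4·7 = 28 = 3·9 + 1), so t ≡ 7·8 = 56 ≡ 2 (mod 9).
    Then x = 49 + 760·2 = 1569, valid modulo lcm(760, 9) = 6840: x ≡ 1569 (mod 6840).
Verify against each original: 1569 mod 8 = 1, 1569 mod 19 = 11, 1569 mod 5 = 4, 1569 mod 9 = 3.

x ≡ 1569 (mod 6840).


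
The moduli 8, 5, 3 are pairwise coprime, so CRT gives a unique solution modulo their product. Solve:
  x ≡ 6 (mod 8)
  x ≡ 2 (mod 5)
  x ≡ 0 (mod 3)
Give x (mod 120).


Moduli 8, 5, 3 are pairwise coprime; by CRT there is a unique solution modulo M = 8 · 5 · 3 = 120.
Solve pairwise, accumulating the modulus:
  Start with x ≡ 6 (mod 8).
  Combine with x ≡ 2 (mod 5): since gcd(8, 5) = 1, we get a unique residue mod 40.
    Write x = 6 + 8·t and substitute into x ≡ 2 (mod 5): 8·t ≡ 2 − 6 = -4 (mod 5).
    Reduce coefficients mod 5: 3·t ≡ 1 (mod 5).
    The inverse of 3 mod 5 is 2 (since 3·2 = 6 = 1·5 + 1), so t ≡ 2·1 = 2 ≡ 2 (mod 5).
    Then x = 6 + 8·2 = 22, valid modulo lcm(8, 5) = 40: x ≡ 22 (mod 40).
  Combine with x ≡ 0 (mod 3): since gcd(40, 3) = 1, we get a unique residue mod 120.
    Write x = 22 + 40·t and substitute into x ≡ 0 (mod 3): 40·t ≡ 0 − 22 = -22 (mod 3).
    Reduce coefficients mod 3: 1·t ≡ 2 (mod 3).
    So t ≡ 2 (mod 3).
    Then x = 22 + 40·2 = 102, valid modulo lcm(40, 3) = 120: x ≡ 102 (mod 120).
Verify: 102 mod 8 = 6 ✓, 102 mod 5 = 2 ✓, 102 mod 3 = 0 ✓.

x ≡ 102 (mod 120).


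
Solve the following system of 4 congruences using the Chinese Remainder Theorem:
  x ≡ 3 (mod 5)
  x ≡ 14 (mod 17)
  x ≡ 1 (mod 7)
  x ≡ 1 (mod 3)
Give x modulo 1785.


Product of moduli M = 5 · 17 · 7 · 3 = 1785.
Merge one congruence at a time:
  Start: x ≡ 3 (mod 5).
  Combine with x ≡ 14 (mod 17); new modulus lcm = 85.
    Write x = 3 + 5·t and substitute into x ≡ 14 (mod 17): 5·t ≡ 14 − 3 = 11 (mod 17).
    The inverse of 5 mod 17 is 7 (since 5·7 = 35 = 2·17 + 1), so t ≡ 7·11 = 77 ≡ 9 (mod 17).
    Then x = 3 + 5·9 = 48, valid modulo lcm(5, 17) = 85: x ≡ 48 (mod 85).
  Combine with x ≡ 1 (mod 7); new modulus lcm = 595.
    Write x = 48 + 85·t and substitute into x ≡ 1 (mod 7): 85·t ≡ 1 − 48 = -47 (mod 7).
    Reduce coefficients mod 7: 1·t ≡ 2 (mod 7).
    So t ≡ 2 (mod 7).
    Then x = 48 + 85·2 = 218, valid modulo lcm(85, 7) = 595: x ≡ 218 (mod 595).
  Combine with x ≡ 1 (mod 3); new modulus lcm = 1785.
    Write x = 218 + 595·t and substitute into x ≡ 1 (mod 3): 595·t ≡ 1 − 218 = -217 (mod 3).
    Reduce coefficients mod 3: 1·t ≡ 2 (mod 3).
    So t ≡ 2 (mod 3).
    Then x = 218 + 595·2 = 1408, valid modulo lcm(595, 3) = 1785: x ≡ 1408 (mod 1785).
Verify against each original: 1408 mod 5 = 3, 1408 mod 17 = 14, 1408 mod 7 = 1, 1408 mod 3 = 1.

x ≡ 1408 (mod 1785).


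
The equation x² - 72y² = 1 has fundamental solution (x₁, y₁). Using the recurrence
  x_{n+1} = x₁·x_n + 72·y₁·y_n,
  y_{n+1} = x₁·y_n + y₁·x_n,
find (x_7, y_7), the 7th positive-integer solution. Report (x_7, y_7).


Step 1: Find the fundamental solution (x₁, y₁) of x² - 72y² = 1.
  Expand √72 as a continued fraction. a₀ = ⌊√72⌋ = 8; iterate m_{k+1} = d_k·a_k − m_k, d_{k+1} = (72 − m_{k+1}²)/d_k, a_{k+1} = ⌊(a₀ + m_{k+1})/d_{k+1}⌋ (starting m₀ = 0, d₀ = 1), with convergents p_k = a_k·p_{k-1} + p_{k-2}, q_k = a_k·q_{k-1} + q_{k-2} (p₋₁ = 1, q₋₁ = 0):
  k = 0: a₀ = 8; p₀/q₀ = 8/1; p₀² − 72·q₀² = 64 − 72 = -8.
  k = 1: m = 8, d = 8, a = ⌊(8 + 8)/8⌋ = 2; p/q = (2·8 + 1)/(2·1 + 0) = 17/2; p² − 72·q² = 289 − 288 = 1.
  The first convergent with p² − 72·q² = 1 gives the fundamental solution (x₁, y₁) = (17, 2).
Step 2: Apply the recurrence (x_{n+1}, y_{n+1}) = (x₁x_n + 72y₁y_n, x₁y_n + y₁x_n) repeatedly.
  From (x_1, y_1) = (17, 2): x_2 = 17·17 + 72·2·2 = 577; y_2 = 17·2 + 2·17 = 68.
  From (x_2, y_2) = (577, 68): x_3 = 17·577 + 72·2·68 = 19601; y_3 = 17·68 + 2·577 = 2310.
  From (x_3, y_3) = (19601, 2310): x_4 = 17·19601 + 72·2·2310 = 665857; y_4 = 17·2310 + 2·19601 = 78472.
  From (x_4, y_4) = (665857, 78472): x_5 = 17·665857 + 72·2·78472 = 22619537; y_5 = 17·78472 + 2·665857 = 2665738.
  From (x_5, y_5) = (22619537, 2665738): x_6 = 17·22619537 + 72·2·2665738 = 768398401; y_6 = 17·2665738 + 2·22619537 = 90556620.
  From (x_6, y_6) = (768398401, 90556620): x_7 = 17·768398401 + 72·2·90556620 = 26102926097; y_7 = 17·90556620 + 2·768398401 = 3076259342.
Step 3: Verify x_7² - 72·y_7² = 681362750825443653409 - 681362750825443653408 = 1 (should be 1). ✓

(x_1, y_1) = (17, 2); (x_7, y_7) = (26102926097, 3076259342).


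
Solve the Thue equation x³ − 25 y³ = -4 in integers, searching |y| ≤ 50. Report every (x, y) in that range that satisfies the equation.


The equation is x³ - 25y³ = -4. For fixed y, x³ = 25·y³ − 4, so a solution requires the RHS to be a perfect cube.
Strategy: iterate y from -50 to 50, compute RHS = 25·y³ − 4, and check whether it is a (positive or negative) perfect cube.
Check small values of y:
  y = 0: RHS = -4 is not a perfect cube.
  y = 1: RHS = 21 is not a perfect cube.
  y = -1: RHS = -29 is not a perfect cube.
  y = 2: RHS = 196 is not a perfect cube.
  y = -2: RHS = -204 is not a perfect cube.
  y = 3: RHS = 671 is not a perfect cube.
  y = -3: RHS = -679 is not a perfect cube.
Continuing the search up to |y| = 50 finds no solutions either.
No (x, y) in the scanned range satisfies the equation.

No integer solutions with |y| ≤ 50.


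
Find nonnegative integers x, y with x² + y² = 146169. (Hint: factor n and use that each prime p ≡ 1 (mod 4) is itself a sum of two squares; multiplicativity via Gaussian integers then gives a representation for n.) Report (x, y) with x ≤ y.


Step 1: Factor n = 146169 = 3^2 · 109 · 149.
Step 2: Check the mod-4 condition on each prime factor: 3 ≡ 3 (mod 4), exponent 2 (must be even); 109 ≡ 1 (mod 4), exponent 1; 149 ≡ 1 (mod 4), exponent 1.
All primes ≡ 3 (mod 4) appear to even exponent (or don't appear), so by the two-squares theorem n IS expressible as a sum of two squares.
Step 3: Build a representation. Group n = k² · m with k = 3 and m = 109 · 149 = 16241 (a product of primes ≡ 1 (mod 4)); a representation of m scales to one of n via (k·x)² + (k·y)² = k²(x² + y²). Each prime p ≡ 1 (mod 4) is itself a sum of two squares; find a² by testing p − a² for a perfect square:
  109: 109 − 1² = 108, 109 − 2² = 105, 109 − 3² = 100 = 10² ⇒ 109 = 3² + 10².
  149: 149 − 1² = 148, 149 − 2² = 145, 149 − 3² = 140, 149 − 4² = 133, 149 − 5² = 124, 149 − 6² = 113, 149 − 7² = 100 = 10² ⇒ 149 = 7² + 10².
  Combine using the Brahmagupta–Fibonacci identity (a² + b²)(c² + d²) = (ac − bd)² + (ad + bc)² = (ac + bd)² + (ad − bc)²:
  109 · 149 = 16241: from (3² + 10²)(7² + 10²), take (3·7 − 10·10, 3·10 + 10·7) = (21 − 100, 30 + 70) = (-79, 100); dropping signs (only squares matter) gives (79, 100); check 79² + 100² = 6241 + 10000 = 16241 ✓.
  Scale by k = 3: (3·79, 3·100) = (237, 300).
Step 4: Order so x ≤ y and verify: 237² + 300² = 56169 + 90000 = 146169 = n. ✓

n = 146169 = 237² + 300² (one valid representation with x ≤ y).


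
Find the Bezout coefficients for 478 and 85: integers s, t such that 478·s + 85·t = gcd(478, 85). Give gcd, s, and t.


Euclidean algorithm on (478, 85) — divide until remainder is 0:
  478 = 5 · 85 + 53
  85 = 1 · 53 + 32
  53 = 1 · 32 + 21
  32 = 1 · 21 + 11
  21 = 1 · 11 + 10
  11 = 1 · 10 + 1
  10 = 10 · 1 + 0
gcd(478, 85) = 1.
Track Bezout coefficients alongside the remainders: start with r₀ = 478 = a·1 + b·0 (s = 1, t = 0) and r₁ = 85 = a·0 + b·1 (s = 0, t = 1); each new remainder r_{k+1} = r_{k-1} − q_k·r_k inherits s_{k+1} = s_{k-1} − q_k·s_k, t_{k+1} = t_{k-1} − q_k·t_k, so r_k = a·s_k + b·t_k at every step:
  q = 5: r = 53, s = 1 − 5·0 = 1, t = 0 − 5·1 = -5  (check: 478·1 + 85·(-5) = 53)
  q = 1: r = 32, s = 0 − 1·1 = -1, t = 1 − 1·(-5) = 6  (check: 478·(-1) + 85·6 = 32)
  q = 1: r = 21, s = 1 − 1·(-1) = 2, t = -5 − 1·6 = -11  (check: 478·2 + 85·(-11) = 21)
  q = 1: r = 11, s = -1 − 1·2 = -3, t = 6 − 1·(-11) = 17  (check: 478·(-3) + 85·17 = 11)
  q = 1: r = 10, s = 2 − 1·(-3) = 5, t = -11 − 1·17 = -28  (check: 478·5 + 85·(-28) = 10)
  q = 1: r = 1, s = -3 − 1·5 = -8, t = 17 − 1·(-28) = 45  (check: 478·(-8) + 85·45 = 1)
The row with r = 1 (the gcd) gives the Bezout coefficients s = -8, t = 45.
Result: 478 · (-8) + 85 · (45) = 1.

gcd(478, 85) = 1; s = -8, t = 45 (check: 478·(-8) + 85·45 = 1).


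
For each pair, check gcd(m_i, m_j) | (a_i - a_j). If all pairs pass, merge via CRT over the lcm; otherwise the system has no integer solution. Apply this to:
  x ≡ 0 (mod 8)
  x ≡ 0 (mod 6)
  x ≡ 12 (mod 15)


Moduli 8, 6, 15 are not pairwise coprime, so CRT works modulo lcm(m_i) when all pairwise compatibility conditions hold.
Pairwise compatibility: gcd(m_i, m_j) must divide a_i - a_j for every pair.
Merge one congruence at a time:
  Start: x ≡ 0 (mod 8).
  Combine with x ≡ 0 (mod 6): gcd(8, 6) = 2; 0 - 0 = 0, which IS divisible by 2, so compatible.
    Write x = 0 + 8·t and substitute into x ≡ 0 (mod 6): 8·t ≡ 0 − 0 = 0 (mod 6).
    Divide the congruence (and modulus) by g = 2: 4·t ≡ 0 (mod 3).
    Reduce coefficients mod 3: 1·t ≡ 0 (mod 3).
    So t ≡ 0 (mod 3).
    Then x = 0 + 8·0 = 0, valid modulo lcm(8, 6) = 24: x ≡ 0 (mod 24).
  Combine with x ≡ 12 (mod 15): gcd(24, 15) = 3; 12 - 0 = 12, which IS divisible by 3, so compatible.
    Write x = 0 + 24·t and substitute into x ≡ 12 (mod 15): 24·t ≡ 12 − 0 = 12 (mod 15).
    Divide the congruence (and modulus) by g = 3: 8·t ≡ 4 (mod 5).
    Reduce coefficients mod 5: 3·t ≡ 4 (mod 5).
    The inverse of 3 mod 5 is 2 (since 3·2 = 6 = 1·5 + 1), so t ≡ 2·4 = 8 ≡ 3 (mod 5).
    Then x = 0 + 24·3 = 72, valid modulo lcm(24, 15) = 120: x ≡ 72 (mod 120).
Verify: 72 mod 8 = 0, 72 mod 6 = 0, 72 mod 15 = 12.

x ≡ 72 (mod 120).


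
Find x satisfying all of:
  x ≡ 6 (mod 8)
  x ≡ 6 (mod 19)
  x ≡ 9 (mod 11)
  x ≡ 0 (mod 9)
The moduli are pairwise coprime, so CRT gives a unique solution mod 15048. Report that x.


Product of moduli M = 8 · 19 · 11 · 9 = 15048.
Merge one congruence at a time:
  Start: x ≡ 6 (mod 8).
  Combine with x ≡ 6 (mod 19); new modulus lcm = 152.
    Write x = 6 + 8·t and substitute into x ≡ 6 (mod 19): 8·t ≡ 6 − 6 = 0 (mod 19).
    The inverse of 8 mod 19 is 12 (since 8·12 = 96 = 5·19 + 1), so t ≡ 12·0 = 0 ≡ 0 (mod 19).
    Then x = 6 + 8·0 = 6, valid modulo lcm(8, 19) = 152: x ≡ 6 (mod 152).
  Combine with x ≡ 9 (mod 11); new modulus lcm = 1672.
    Write x = 6 + 152·t and substitute into x ≡ 9 (mod 11): 152·t ≡ 9 − 6 = 3 (mod 11).
    Reduce coefficients mod 11: 9·t ≡ 3 (mod 11).
    The inverse of 9 mod 11 is 5 (since 9·5 = 45 = 4·11 + 1), so t ≡ 5·3 = 15 ≡ 4 (mod 11).
    Then x = 6 + 152·4 = 614, valid modulo lcm(152, 11) = 1672: x ≡ 614 (mod 1672).
  Combine with x ≡ 0 (mod 9); new modulus lcm = 15048.
    Write x = 614 + 1672·t and substitute into x ≡ 0 (mod 9): 1672·t ≡ 0 − 614 = -614 (mod 9).
    Reduce coefficients mod 9: 7·t ≡ 7 (mod 9).
    The inverse of 7 mod 9 is 4 (since 7·4 = 28 = 3·9 + 1), so t ≡ 4·7 = 28 ≡ 1 (mod 9).
    Then x = 614 + 1672·1 = 2286, valid modulo lcm(1672, 9) = 15048: x ≡ 2286 (mod 15048).
Verify against each original: 2286 mod 8 = 6, 2286 mod 19 = 6, 2286 mod 11 = 9, 2286 mod 9 = 0.

x ≡ 2286 (mod 15048).


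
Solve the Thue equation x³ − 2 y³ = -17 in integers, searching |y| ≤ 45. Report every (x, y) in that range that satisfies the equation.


The equation is x³ - 2y³ = -17. For fixed y, x³ = 2·y³ − 17, so a solution requires the RHS to be a perfect cube.
Strategy: iterate y from -45 to 45, compute RHS = 2·y³ − 17, and check whether it is a (positive or negative) perfect cube.
Check small values of y:
  y = 0: RHS = -17 is not a perfect cube.
  y = 1: RHS = -15 is not a perfect cube.
  y = -1: RHS = -19 is not a perfect cube.
  y = 2: RHS = -1 = (-1)³ ⇒ x = -1 works.
  y = -2: RHS = -33 is not a perfect cube.
  y = 3: RHS = 37 is not a perfect cube.
  y = -3: RHS = -71 is not a perfect cube.
Continuing the search up to |y| = 45 finds no further solutions beyond those listed.
Collected solutions: (-1, 2).

Solutions (with |y| ≤ 45): (-1, 2).


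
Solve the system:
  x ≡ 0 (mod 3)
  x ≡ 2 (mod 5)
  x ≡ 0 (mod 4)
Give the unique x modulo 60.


Moduli 3, 5, 4 are pairwise coprime; by CRT there is a unique solution modulo M = 3 · 5 · 4 = 60.
Solve pairwise, accumulating the modulus:
  Start with x ≡ 0 (mod 3).
  Combine with x ≡ 2 (mod 5): since gcd(3, 5) = 1, we get a unique residue mod 15.
    Write x = 0 + 3·t and substitute into x ≡ 2 (mod 5): 3·t ≡ 2 − 0 = 2 (mod 5).
    The inverse of 3 mod 5 is 2 (since 3·2 = 6 = 1·5 + 1), so t ≡ 2·2 = 4 ≡ 4 (mod 5).
    Then x = 0 + 3·4 = 12, valid modulo lcm(3, 5) = 15: x ≡ 12 (mod 15).
  Combine with x ≡ 0 (mod 4): since gcd(15, 4) = 1, we get a unique residue mod 60.
    Write x = 12 + 15·t and substitute into x ≡ 0 (mod 4): 15·t ≡ 0 − 12 = -12 (mod 4).
    Reduce coefficients mod 4: 3·t ≡ 0 (mod 4).
    The inverse of 3 mod 4 is 3 (since 3·3 = 9 = 2·4 + 1), so t ≡ 3·0 = 0 ≡ 0 (mod 4).
    Then x = 12 + 15·0 = 12, valid modulo lcm(15, 4) = 60: x ≡ 12 (mod 60).
Verify: 12 mod 3 = 0 ✓, 12 mod 5 = 2 ✓, 12 mod 4 = 0 ✓.

x ≡ 12 (mod 60).


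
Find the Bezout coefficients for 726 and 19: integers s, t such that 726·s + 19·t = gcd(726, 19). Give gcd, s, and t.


Euclidean algorithm on (726, 19) — divide until remainder is 0:
  726 = 38 · 19 + 4
  19 = 4 · 4 + 3
  4 = 1 · 3 + 1
  3 = 3 · 1 + 0
gcd(726, 19) = 1.
Track Bezout coefficients alongside the remainders: start with r₀ = 726 = a·1 + b·0 (s = 1, t = 0) and r₁ = 19 = a·0 + b·1 (s = 0, t = 1); each new remainder r_{k+1} = r_{k-1} − q_k·r_k inherits s_{k+1} = s_{k-1} − q_k·s_k, t_{k+1} = t_{k-1} − q_k·t_k, so r_k = a·s_k + b·t_k at every step:
  q = 38: r = 4, s = 1 − 38·0 = 1, t = 0 − 38·1 = -38  (check: 726·1 + 19·(-38) = 4)
  q = 4: r = 3, s = 0 − 4·1 = -4, t = 1 − 4·(-38) = 153  (check: 726·(-4) + 19·153 = 3)
  q = 1: r = 1, s = 1 − 1·(-4) = 5, t = -38 − 1·153 = -191  (check: 726·5 + 19·(-191) = 1)
The row with r = 1 (the gcd) gives the Bezout coefficients s = 5, t = -191.
Result: 726 · (5) + 19 · (-191) = 1.

gcd(726, 19) = 1; s = 5, t = -191 (check: 726·5 + 19·(-191) = 1).


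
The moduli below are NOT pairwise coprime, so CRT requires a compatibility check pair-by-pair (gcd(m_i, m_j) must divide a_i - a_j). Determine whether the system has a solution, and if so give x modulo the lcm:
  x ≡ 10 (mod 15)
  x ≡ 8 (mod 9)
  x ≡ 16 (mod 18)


Moduli 15, 9, 18 are not pairwise coprime, so CRT works modulo lcm(m_i) when all pairwise compatibility conditions hold.
Pairwise compatibility: gcd(m_i, m_j) must divide a_i - a_j for every pair.
Merge one congruence at a time:
  Start: x ≡ 10 (mod 15).
  Combine with x ≡ 8 (mod 9): gcd(15, 9) = 3, and 8 - 10 = -2 is NOT divisible by 3.
    ⇒ system is inconsistent (no integer solution).

No solution (the system is inconsistent).


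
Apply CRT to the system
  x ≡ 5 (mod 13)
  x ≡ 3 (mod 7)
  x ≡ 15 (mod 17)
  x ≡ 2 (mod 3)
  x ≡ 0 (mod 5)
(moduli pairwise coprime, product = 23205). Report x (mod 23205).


Product of moduli M = 13 · 7 · 17 · 3 · 5 = 23205.
Merge one congruence at a time:
  Start: x ≡ 5 (mod 13).
  Combine with x ≡ 3 (mod 7); new modulus lcm = 91.
    Write x = 5 + 13·t and substitute into x ≡ 3 (mod 7): 13·t ≡ 3 − 5 = -2 (mod 7).
    Reduce coefficients mod 7: 6·t ≡ 5 (mod 7).
    The inverse of 6 mod 7 is 6 (since 6·6 = 36 = 5·7 + 1), so t ≡ 6·5 = 30 ≡ 2 (mod 7).
    Then x = 5 + 13·2 = 31, valid modulo lcm(13, 7) = 91: x ≡ 31 (mod 91).
  Combine with x ≡ 15 (mod 17); new modulus lcm = 1547.
    Write x = 31 + 91·t and substitute into x ≡ 15 (mod 17): 91·t ≡ 15 − 31 = -16 (mod 17).
    Reduce coefficients mod 17: 6·t ≡ 1 (mod 17).
    The inverse of 6 mod 17 is 3 (since 6·3 = 18 = 1·17 + 1), so t ≡ 3·1 = 3 ≡ 3 (mod 17).
    Then x = 31 + 91·3 = 304, valid modulo lcm(91, 17) = 1547: x ≡ 304 (mod 1547).
  Combine with x ≡ 2 (mod 3); new modulus lcm = 4641.
    Write x = 304 + 1547·t and substitute into x ≡ 2 (mod 3): 1547·t ≡ 2 − 304 = -302 (mod 3).
    Reduce coefficients mod 3: 2·t ≡ 1 (mod 3).
    The inverse of 2 mod 3 is 2 (since 2·2 = 4 = 1·3 + 1), so t ≡ 2·1 = 2 ≡ 2 (mod 3).
    Then x = 304 + 1547·2 = 3398, valid modulo lcm(1547, 3) = 4641: x ≡ 3398 (mod 4641).
  Combine with x ≡ 0 (mod 5); new modulus lcm = 23205.
    Write x = 3398 + 4641·t and substitute into x ≡ 0 (mod 5): 4641·t ≡ 0 − 3398 = -3398 (mod 5).
    Reduce coefficients mod 5: 1·t ≡ 2 (mod 5).
    So t ≡ 2 (mod 5).
    Then x = 3398 + 4641·2 = 12680, valid modulo lcm(4641, 5) = 23205: x ≡ 12680 (mod 23205).
Verify against each original: 12680 mod 13 = 5, 12680 mod 7 = 3, 12680 mod 17 = 15, 12680 mod 3 = 2, 12680 mod 5 = 0.

x ≡ 12680 (mod 23205).
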